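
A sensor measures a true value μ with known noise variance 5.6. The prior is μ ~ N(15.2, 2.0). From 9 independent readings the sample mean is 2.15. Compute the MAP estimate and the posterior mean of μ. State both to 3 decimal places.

MAP estimate = 5.247, posterior mean = 5.247

Posterior for μ is Normal. Precision-weighted mean: (1/2.0·15.2 + 9/5.6·2.15) / (1/2.0 + 9/5.6) = 5.247.
A Normal posterior is symmetric, so mode = mean.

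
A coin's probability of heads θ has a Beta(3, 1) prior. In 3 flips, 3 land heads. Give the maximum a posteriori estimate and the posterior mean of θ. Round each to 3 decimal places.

Posterior: Beta(3+3, 1+0) = Beta(6, 1).
Since β = 1 ≤ 1 and α > 1, the Beta density is monotone increasing on [0,1]; the mode is at 1.
Mean = 6/(6+1) = 0.857.

maximum a posteriori estimate = 1.000, posterior mean = 0.857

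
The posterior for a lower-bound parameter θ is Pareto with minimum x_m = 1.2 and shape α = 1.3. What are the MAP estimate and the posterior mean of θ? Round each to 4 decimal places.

The Pareto density is strictly decreasing on [x_m, ∞), so the mode is x_m = 1.2000.
Mean = α·x_m/(α−1) = 1.3·1.2/0.3 = 5.2000.
The mean is pulled above the mode by the posterior's right skew.

MAP: 1.2000. Posterior mean: 5.2000.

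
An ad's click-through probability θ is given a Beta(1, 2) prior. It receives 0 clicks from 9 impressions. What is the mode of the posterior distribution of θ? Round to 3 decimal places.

Posterior: Beta(1+0, 2+9) = Beta(1, 11).
Since α = 1 ≤ 1 and β > 1, the Beta density is monotone decreasing on [0,1]; the mode is at 0.
Mean = 1/(1+11) = 0.083.
This is the posterior mode — the MAP estimate.

0.000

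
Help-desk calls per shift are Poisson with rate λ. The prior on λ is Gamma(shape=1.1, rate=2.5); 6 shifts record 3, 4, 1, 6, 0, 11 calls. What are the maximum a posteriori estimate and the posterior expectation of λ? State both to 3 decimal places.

Σ counts = 25. Posterior: Gamma(shape = 1.1+25 = 26.1, rate = 2.5+6 = 8.5).
Mode = (α−1)/β = 25.1/8.5 = 2.953.
Mean = α/β = 26.1/8.5 = 3.071.
Mean > mode: the posterior has a right tail.

MAP = 2.953; posterior mean = 3.071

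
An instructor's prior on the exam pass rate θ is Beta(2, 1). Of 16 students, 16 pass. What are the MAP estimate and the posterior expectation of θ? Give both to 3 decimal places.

Posterior: Beta(2+16, 1+0) = Beta(18, 1).
Since β = 1 ≤ 1 and α > 1, the Beta density is monotone increasing on [0,1]; the mode is at 1.
Mean = 18/(18+1) = 0.947.

MAP: 1.000. Posterior mean: 0.947.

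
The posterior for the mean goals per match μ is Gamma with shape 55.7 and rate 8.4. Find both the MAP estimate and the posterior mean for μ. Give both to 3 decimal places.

Mode = (α−1)/β = 54.7/8.4 = 6.512.
Mean = α/β = 55.7/8.4 = 6.631.

μ_MAP = 6.512, E[μ|data] = 6.631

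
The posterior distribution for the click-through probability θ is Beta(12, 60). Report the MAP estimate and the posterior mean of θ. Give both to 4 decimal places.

MAP = 0.1571, posterior mean = 0.1667

Mode = (12−1)/(12+60−2) = 11/70 = 0.1571.
Mean = 12/(12+60) = 12/72 = 0.1667.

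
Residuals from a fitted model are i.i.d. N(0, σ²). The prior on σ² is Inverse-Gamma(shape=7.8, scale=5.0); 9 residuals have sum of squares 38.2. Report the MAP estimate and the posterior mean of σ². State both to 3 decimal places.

Posterior: Inverse-Gamma(shape = 7.8+9/2 = 12.3, scale = 5.0+38.2/2 = 24.1).
Mode = β/(α+1) = 24.1/13.3 = 1.812.
Mean = β/(α−1) = 24.1/11.3 = 2.133.

MAP = 1.812, posterior mean = 2.133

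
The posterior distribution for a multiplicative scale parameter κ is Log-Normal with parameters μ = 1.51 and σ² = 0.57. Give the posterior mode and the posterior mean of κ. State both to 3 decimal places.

Mode = exp(μ − σ²) = exp(0.94) = 2.560.
Mean = exp(μ + σ²/2) = exp(1.795) = 6.019.

MAP: 2.560. Posterior mean: 6.019.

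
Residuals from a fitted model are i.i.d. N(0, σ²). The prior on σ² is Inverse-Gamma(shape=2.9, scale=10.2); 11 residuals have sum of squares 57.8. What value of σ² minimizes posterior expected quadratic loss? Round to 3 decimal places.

Posterior: Inverse-Gamma(shape = 2.9+11/2 = 8.4, scale = 10.2+57.8/2 = 39.1).
Mode = β/(α+1) = 39.1/9.4 = 4.160.
Mean = β/(α−1) = 39.1/7.4 = 5.284.
Quadratic loss ⇒ the optimal estimator is the posterior mean.

5.284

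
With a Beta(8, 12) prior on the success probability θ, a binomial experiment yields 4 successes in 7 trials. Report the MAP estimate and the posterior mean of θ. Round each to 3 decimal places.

Posterior: Beta(8+4, 12+3) = Beta(12, 15).
Mode = (12−1)/(12+15−2) = 11/25 = 0.440.
Mean = 12/(12+15) = 12/27 = 0.444.
The mean is pulled above the mode by the posterior's right skew.

MAP = 0.440, posterior mean = 0.444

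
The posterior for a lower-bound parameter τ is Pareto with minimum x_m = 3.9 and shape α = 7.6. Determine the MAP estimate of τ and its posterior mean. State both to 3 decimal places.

The Pareto density is strictly decreasing on [x_m, ∞), so the mode is x_m = 3.900.
Mean = α·x_m/(α−1) = 7.6·3.9/6.6 = 4.491.
The mean is pulled above the mode by the posterior's right skew.

MAP = 3.900, posterior mean = 4.491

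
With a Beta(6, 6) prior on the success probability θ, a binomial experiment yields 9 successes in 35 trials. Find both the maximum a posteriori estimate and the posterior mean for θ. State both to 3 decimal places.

MAP = 0.311, posterior mean = 0.319

Posterior: Beta(6+9, 6+26) = Beta(15, 32).
Mode = (15−1)/(15+32−2) = 14/45 = 0.311.
Mean = 15/(15+32) = 15/47 = 0.319.
The mean is pulled above the mode by the posterior's right skew.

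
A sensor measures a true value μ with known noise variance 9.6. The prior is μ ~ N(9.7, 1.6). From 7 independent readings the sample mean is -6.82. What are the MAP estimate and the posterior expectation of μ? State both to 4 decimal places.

MAP: 0.8046. Posterior mean: 0.8046.

Posterior for μ is Normal. Precision-weighted mean: (1/1.6·9.7 + 7/9.6·-6.82) / (1/1.6 + 7/9.6) = 0.8046.
A Normal posterior is symmetric, so mode = mean.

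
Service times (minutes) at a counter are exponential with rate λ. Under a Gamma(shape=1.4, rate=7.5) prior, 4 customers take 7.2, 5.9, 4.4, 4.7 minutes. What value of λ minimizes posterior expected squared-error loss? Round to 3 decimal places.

0.182

Σ times = 22.2. Posterior: Gamma(shape = 1.4+4 = 5.4, rate = 7.5+22.2 = 29.7).
Mode = (α−1)/β = 4.4/29.7 = 0.148.
Mean = α/β = 5.4/29.7 = 0.182.
Squared-error loss ⇒ the optimal estimator is the posterior mean.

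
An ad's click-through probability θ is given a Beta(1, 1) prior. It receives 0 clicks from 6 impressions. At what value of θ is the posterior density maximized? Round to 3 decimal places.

0.000

Posterior: Beta(1+0, 1+6) = Beta(1, 7).
Since α = 1 ≤ 1 and β > 1, the Beta density is monotone decreasing on [0,1]; the mode is at 0.
Mean = 1/(1+7) = 0.125.
This is the posterior mode — the MAP estimate.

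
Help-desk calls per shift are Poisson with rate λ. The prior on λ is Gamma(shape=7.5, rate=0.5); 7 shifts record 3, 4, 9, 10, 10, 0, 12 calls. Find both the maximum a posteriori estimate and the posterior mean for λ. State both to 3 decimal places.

Σ counts = 48. Posterior: Gamma(shape = 7.5+48 = 55.5, rate = 0.5+7 = 7.5).
Mode = (α−1)/β = 54.5/7.5 = 7.267.
Mean = α/β = 55.5/7.5 = 7.400.

MAP: 7.267. Posterior mean: 7.400.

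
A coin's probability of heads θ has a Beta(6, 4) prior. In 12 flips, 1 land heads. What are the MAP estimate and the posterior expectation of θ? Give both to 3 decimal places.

MAP: 0.300. Posterior mean: 0.318.

Posterior: Beta(6+1, 4+11) = Beta(7, 15).
Mode = (7−1)/(7+15−2) = 6/20 = 0.300.
Mean = 7/(7+15) = 7/22 = 0.318.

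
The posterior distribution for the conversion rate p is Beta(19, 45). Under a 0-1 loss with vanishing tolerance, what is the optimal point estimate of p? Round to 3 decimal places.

0.290

Mode = (19−1)/(19+45−2) = 18/62 = 0.290.
Mean = 19/(19+45) = 19/64 = 0.297.
This is the posterior mode — the MAP estimate.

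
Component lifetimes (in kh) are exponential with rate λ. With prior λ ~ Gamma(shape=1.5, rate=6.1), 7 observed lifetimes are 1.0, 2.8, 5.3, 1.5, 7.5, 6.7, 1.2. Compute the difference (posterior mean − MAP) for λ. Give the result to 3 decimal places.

0.031

Σ times = 26.0. Posterior: Gamma(shape = 1.5+7 = 8.5, rate = 6.1+26.0 = 32.1).
Mode = (α−1)/β = 7.5/32.1 = 0.234.
Mean = α/β = 8.5/32.1 = 0.265.
Difference = 0.265 − 0.234 = 0.031.
Right-skewed posterior ⇒ mode < mean.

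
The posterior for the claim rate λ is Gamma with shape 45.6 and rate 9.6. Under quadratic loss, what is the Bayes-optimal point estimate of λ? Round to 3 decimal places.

4.750

Mode = (α−1)/β = 44.6/9.6 = 4.646.
Mean = α/β = 45.6/9.6 = 4.750.
Quadratic loss ⇒ the optimal estimator is the posterior mean.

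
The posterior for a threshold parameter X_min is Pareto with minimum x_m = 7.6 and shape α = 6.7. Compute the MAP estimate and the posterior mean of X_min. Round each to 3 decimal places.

MAP estimate = 7.600, posterior mean = 8.933

The Pareto density is strictly decreasing on [x_m, ∞), so the mode is x_m = 7.600.
Mean = α·x_m/(α−1) = 6.7·7.6/5.7 = 8.933.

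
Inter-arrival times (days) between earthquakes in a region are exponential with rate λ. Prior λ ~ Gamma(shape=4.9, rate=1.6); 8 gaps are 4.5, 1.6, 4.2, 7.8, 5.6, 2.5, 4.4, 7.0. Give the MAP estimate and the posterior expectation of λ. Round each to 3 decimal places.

Σ times = 37.6. Posterior: Gamma(shape = 4.9+8 = 12.9, rate = 1.6+37.6 = 39.2).
Mode = (α−1)/β = 11.9/39.2 = 0.304.
Mean = α/β = 12.9/39.2 = 0.329.
Mean > mode: the posterior has a right tail.

MAP = 0.304, posterior mean = 0.329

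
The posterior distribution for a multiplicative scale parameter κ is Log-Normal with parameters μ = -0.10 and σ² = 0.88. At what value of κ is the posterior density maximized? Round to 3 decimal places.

0.375

Mode = exp(μ − σ²) = exp(-0.98) = 0.375.
Mean = exp(μ + σ²/2) = exp(0.340) = 1.405.
This is the posterior mode — the MAP estimate.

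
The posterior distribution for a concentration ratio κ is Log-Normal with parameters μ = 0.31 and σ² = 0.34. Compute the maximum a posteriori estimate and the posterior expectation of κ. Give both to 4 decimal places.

Mode = exp(μ − σ²) = exp(-0.03) = 0.9704.
Mean = exp(μ + σ²/2) = exp(0.480) = 1.6161.

κ_MAP = 0.9704, E[κ|data] = 1.6161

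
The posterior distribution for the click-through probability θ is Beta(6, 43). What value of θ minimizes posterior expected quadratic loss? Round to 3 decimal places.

0.122

Mode = (6−1)/(6+43−2) = 5/47 = 0.106.
Mean = 6/(6+43) = 6/49 = 0.122.
Quadratic loss ⇒ the optimal estimator is the posterior mean.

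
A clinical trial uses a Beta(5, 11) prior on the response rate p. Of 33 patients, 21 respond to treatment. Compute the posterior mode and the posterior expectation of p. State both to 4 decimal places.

posterior mode = 0.5319, posterior expectation = 0.5306

Posterior: Beta(5+21, 11+12) = Beta(26, 23).
Mode = (26−1)/(26+23−2) = 25/47 = 0.5319.
Mean = 26/(26+23) = 26/49 = 0.5306.
Left-skewed posterior ⇒ mean < mode.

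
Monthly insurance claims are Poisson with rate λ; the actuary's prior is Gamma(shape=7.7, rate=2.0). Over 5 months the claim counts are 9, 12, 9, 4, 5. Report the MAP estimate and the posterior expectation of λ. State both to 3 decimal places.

Σ counts = 39. Posterior: Gamma(shape = 7.7+39 = 46.7, rate = 2.0+5 = 7.0).
Mode = (α−1)/β = 45.7/7.0 = 6.529.
Mean = α/β = 46.7/7.0 = 6.671.
Right-skewed posterior ⇒ mode < mean.

MAP = 6.529, posterior mean = 6.671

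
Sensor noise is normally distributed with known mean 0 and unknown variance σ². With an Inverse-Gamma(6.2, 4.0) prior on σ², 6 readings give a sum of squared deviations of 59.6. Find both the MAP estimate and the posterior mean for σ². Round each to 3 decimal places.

Posterior: Inverse-Gamma(shape = 6.2+6/2 = 9.2, scale = 4.0+59.6/2 = 33.8).
Mode = β/(α+1) = 33.8/10.2 = 3.314.
Mean = β/(α−1) = 33.8/8.2 = 4.122.

MAP estimate = 3.314, posterior mean = 4.122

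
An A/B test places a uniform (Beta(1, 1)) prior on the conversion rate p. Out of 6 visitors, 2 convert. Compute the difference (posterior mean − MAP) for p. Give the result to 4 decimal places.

Posterior: Beta(1+2, 1+4) = Beta(3, 5).
Mode = (3−1)/(3+5−2) = 2/6 = 0.3333.
With a flat prior the MAP equals the MLE, 2/6.
Mean = 3/(3+5) = 3/8 = 0.3750.
Difference = 0.3750 − 0.3333 = 0.0417.
Mean > mode: the posterior has a right tail.

0.0417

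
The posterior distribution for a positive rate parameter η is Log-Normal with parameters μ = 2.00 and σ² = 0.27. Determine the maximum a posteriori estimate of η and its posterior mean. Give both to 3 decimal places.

MAP = 5.641; posterior mean = 8.457

Mode = exp(μ − σ²) = exp(1.73) = 5.641.
Mean = exp(μ + σ²/2) = exp(2.135) = 8.457.
The mean is pulled above the mode by the posterior's right skew.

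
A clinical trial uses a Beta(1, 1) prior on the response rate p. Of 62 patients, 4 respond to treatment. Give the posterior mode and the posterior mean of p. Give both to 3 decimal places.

MAP: 0.065. Posterior mean: 0.078.

Posterior: Beta(1+4, 1+58) = Beta(5, 59).
Mode = (5−1)/(5+59−2) = 4/62 = 0.065.
Mean = 5/(5+59) = 5/64 = 0.078.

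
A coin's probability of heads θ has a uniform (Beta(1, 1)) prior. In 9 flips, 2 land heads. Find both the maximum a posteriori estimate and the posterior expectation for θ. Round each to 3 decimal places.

MAP = 0.222; posterior mean = 0.273

Posterior: Beta(1+2, 1+7) = Beta(3, 8).
Mode = (3−1)/(3+8−2) = 2/9 = 0.222.
With a flat prior the MAP equals the MLE, 2/9.
Mean = 3/(3+8) = 3/11 = 0.273.
Right-skewed posterior ⇒ mode < mean.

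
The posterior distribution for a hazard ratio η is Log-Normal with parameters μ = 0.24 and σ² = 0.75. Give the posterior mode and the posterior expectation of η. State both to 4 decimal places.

MAP = 0.6005; posterior mean = 1.8497

Mode = exp(μ − σ²) = exp(-0.51) = 0.6005.
Mean = exp(μ + σ²/2) = exp(0.615) = 1.8497.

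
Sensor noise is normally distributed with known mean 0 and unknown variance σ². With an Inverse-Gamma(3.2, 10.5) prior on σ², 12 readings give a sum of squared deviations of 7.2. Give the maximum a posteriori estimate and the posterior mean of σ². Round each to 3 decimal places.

Posterior: Inverse-Gamma(shape = 3.2+12/2 = 9.2, scale = 10.5+7.2/2 = 14.1).
Mode = β/(α+1) = 14.1/10.2 = 1.382.
Mean = β/(α−1) = 14.1/8.2 = 1.720.
The posterior is right-skewed, so the mean exceeds the mode.

MAP = 1.382; posterior mean = 1.720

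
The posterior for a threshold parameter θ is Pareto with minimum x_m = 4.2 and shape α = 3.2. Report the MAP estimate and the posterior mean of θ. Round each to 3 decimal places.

MAP = 4.200; posterior mean = 6.109

The Pareto density is strictly decreasing on [x_m, ∞), so the mode is x_m = 4.200.
Mean = α·x_m/(α−1) = 3.2·4.2/2.2 = 6.109.
The posterior is right-skewed, so the mean exceeds the mode.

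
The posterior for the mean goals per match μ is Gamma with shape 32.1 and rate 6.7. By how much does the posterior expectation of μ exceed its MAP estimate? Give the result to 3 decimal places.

0.149

Mode = (α−1)/β = 31.1/6.7 = 4.642.
Mean = α/β = 32.1/6.7 = 4.791.
Difference = 4.791 − 4.642 = 0.149.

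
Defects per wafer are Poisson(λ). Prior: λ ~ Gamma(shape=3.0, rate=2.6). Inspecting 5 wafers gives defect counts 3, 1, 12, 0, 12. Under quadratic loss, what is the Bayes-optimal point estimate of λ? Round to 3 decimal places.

4.079

Σ counts = 28. Posterior: Gamma(shape = 3.0+28 = 31.0, rate = 2.6+5 = 7.6).
Mode = (α−1)/β = 30.0/7.6 = 3.947.
Mean = α/β = 31.0/7.6 = 4.079.
Quadratic loss ⇒ the optimal estimator is the posterior mean.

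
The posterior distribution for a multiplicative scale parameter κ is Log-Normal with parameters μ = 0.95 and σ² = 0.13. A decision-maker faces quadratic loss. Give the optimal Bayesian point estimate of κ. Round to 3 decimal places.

Mode = exp(μ − σ²) = exp(0.82) = 2.270.
Mean = exp(μ + σ²/2) = exp(1.015) = 2.759.
Quadratic loss ⇒ the optimal estimator is the posterior mean.

2.759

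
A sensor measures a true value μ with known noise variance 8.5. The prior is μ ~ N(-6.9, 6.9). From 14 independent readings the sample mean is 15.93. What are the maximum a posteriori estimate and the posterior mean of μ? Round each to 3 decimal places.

μ_MAP = 14.084, E[μ|data] = 14.084

Posterior for μ is Normal. Precision-weighted mean: (1/6.9·-6.9 + 14/8.5·15.93) / (1/6.9 + 14/8.5) = 14.084.
A Normal posterior is symmetric, so mode = mean.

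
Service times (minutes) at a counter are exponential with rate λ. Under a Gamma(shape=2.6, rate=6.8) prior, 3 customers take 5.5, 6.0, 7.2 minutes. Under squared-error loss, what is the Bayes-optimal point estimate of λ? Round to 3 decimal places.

Σ times = 18.7. Posterior: Gamma(shape = 2.6+3 = 5.6, rate = 6.8+18.7 = 25.5).
Mode = (α−1)/β = 4.6/25.5 = 0.180.
Mean = α/β = 5.6/25.5 = 0.220.
Squared-error loss ⇒ the optimal estimator is the posterior mean.

0.220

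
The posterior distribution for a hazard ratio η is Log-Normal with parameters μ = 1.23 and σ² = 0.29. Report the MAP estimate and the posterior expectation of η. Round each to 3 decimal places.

MAP = 2.560; posterior mean = 3.955

Mode = exp(μ − σ²) = exp(0.94) = 2.560.
Mean = exp(μ + σ²/2) = exp(1.375) = 3.955.
Mean > mode: the posterior has a right tail.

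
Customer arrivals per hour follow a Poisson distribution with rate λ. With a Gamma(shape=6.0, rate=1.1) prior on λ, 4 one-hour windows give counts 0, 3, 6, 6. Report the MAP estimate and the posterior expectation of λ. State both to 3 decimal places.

MAP = 3.922; posterior mean = 4.118

Σ counts = 15. Posterior: Gamma(shape = 6.0+15 = 21.0, rate = 1.1+4 = 5.1).
Mode = (α−1)/β = 20.0/5.1 = 3.922.
Mean = α/β = 21.0/5.1 = 4.118.
The mean is pulled above the mode by the posterior's right skew.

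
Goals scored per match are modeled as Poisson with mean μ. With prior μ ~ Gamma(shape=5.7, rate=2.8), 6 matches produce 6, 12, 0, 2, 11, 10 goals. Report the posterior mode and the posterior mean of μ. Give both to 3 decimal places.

Σ counts = 41. Posterior: Gamma(shape = 5.7+41 = 46.7, rate = 2.8+6 = 8.8).
Mode = (α−1)/β = 45.7/8.8 = 5.193.
Mean = α/β = 46.7/8.8 = 5.307.
Mean > mode: the posterior has a right tail.

MAP = 5.193; posterior mean = 5.307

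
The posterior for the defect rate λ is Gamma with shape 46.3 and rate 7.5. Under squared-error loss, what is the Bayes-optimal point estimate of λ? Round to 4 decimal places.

Mode = (α−1)/β = 45.3/7.5 = 6.0400.
Mean = α/β = 46.3/7.5 = 6.1733.
Squared-error loss ⇒ the optimal estimator is the posterior mean.

6.1733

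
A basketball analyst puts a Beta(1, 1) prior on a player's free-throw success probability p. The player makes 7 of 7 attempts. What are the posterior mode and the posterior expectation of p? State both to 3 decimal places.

p_MAP = 1.000, E[p|data] = 0.889

Posterior: Beta(1+7, 1+0) = Beta(8, 1).
Since β = 1 ≤ 1 and α > 1, the Beta density is monotone increasing on [0,1]; the mode is at 1.
Mean = 8/(8+1) = 0.889.
The posterior is left-skewed, so the mode exceeds the mean.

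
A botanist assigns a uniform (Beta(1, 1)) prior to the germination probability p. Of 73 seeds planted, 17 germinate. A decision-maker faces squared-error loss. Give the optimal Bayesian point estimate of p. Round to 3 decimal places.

0.240

Posterior: Beta(1+17, 1+56) = Beta(18, 57).
Mode = (18−1)/(18+57−2) = 17/73 = 0.233.
With a flat prior the MAP equals the MLE, 17/73.
Mean = 18/(18+57) = 18/75 = 0.240.
Squared-error loss ⇒ the optimal estimator is the posterior mean.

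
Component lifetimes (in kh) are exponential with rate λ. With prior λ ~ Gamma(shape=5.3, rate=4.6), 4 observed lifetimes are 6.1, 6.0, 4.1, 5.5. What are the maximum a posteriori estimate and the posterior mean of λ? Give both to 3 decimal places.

MAP = 0.316; posterior mean = 0.354

Σ times = 21.7. Posterior: Gamma(shape = 5.3+4 = 9.3, rate = 4.6+21.7 = 26.3).
Mode = (α−1)/β = 8.3/26.3 = 0.316.
Mean = α/β = 9.3/26.3 = 0.354.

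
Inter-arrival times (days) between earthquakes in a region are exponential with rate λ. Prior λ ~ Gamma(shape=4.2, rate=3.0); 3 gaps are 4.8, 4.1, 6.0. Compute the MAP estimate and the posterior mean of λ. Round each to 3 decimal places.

Σ times = 14.9. Posterior: Gamma(shape = 4.2+3 = 7.2, rate = 3.0+14.9 = 17.9).
Mode = (α−1)/β = 6.2/17.9 = 0.346.
Mean = α/β = 7.2/17.9 = 0.402.
Mean > mode: the posterior has a right tail.

MAP estimate = 0.346, posterior mean = 0.402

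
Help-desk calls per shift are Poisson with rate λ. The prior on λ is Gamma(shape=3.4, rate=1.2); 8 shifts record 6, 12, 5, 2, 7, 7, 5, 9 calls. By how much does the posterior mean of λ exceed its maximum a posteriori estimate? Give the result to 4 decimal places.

0.1087

Σ counts = 53. Posterior: Gamma(shape = 3.4+53 = 56.4, rate = 1.2+8 = 9.2).
Mode = (α−1)/β = 55.4/9.2 = 6.0217.
Mean = α/β = 56.4/9.2 = 6.1304.
Difference = 6.1304 − 6.0217 = 0.1087.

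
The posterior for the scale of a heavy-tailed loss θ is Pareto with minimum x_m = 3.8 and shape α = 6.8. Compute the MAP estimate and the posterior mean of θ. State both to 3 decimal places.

The Pareto density is strictly decreasing on [x_m, ∞), so the mode is x_m = 3.800.
Mean = α·x_m/(α−1) = 6.8·3.8/5.8 = 4.455.

MAP: 3.800. Posterior mean: 4.455.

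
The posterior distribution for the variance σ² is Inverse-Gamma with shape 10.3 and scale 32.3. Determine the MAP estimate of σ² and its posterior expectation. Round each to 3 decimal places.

Mode = β/(α+1) = 32.3/11.3 = 2.858.
Mean = β/(α−1) = 32.3/9.3 = 3.473.

σ²_MAP = 2.858, E[σ²|data] = 3.473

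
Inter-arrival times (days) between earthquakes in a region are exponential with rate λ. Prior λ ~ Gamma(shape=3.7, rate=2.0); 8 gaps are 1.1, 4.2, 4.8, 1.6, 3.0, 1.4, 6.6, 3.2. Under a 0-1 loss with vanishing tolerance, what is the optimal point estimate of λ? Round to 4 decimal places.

Σ times = 25.9. Posterior: Gamma(shape = 3.7+8 = 11.7, rate = 2.0+25.9 = 27.9).
Mode = (α−1)/β = 10.7/27.9 = 0.3835.
Mean = α/β = 11.7/27.9 = 0.4194.
This is the posterior mode — the MAP estimate.

0.3835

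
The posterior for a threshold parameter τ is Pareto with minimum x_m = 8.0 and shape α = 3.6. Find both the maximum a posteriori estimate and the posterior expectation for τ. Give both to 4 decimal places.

MAP: 8.0000. Posterior mean: 11.0769.

The Pareto density is strictly decreasing on [x_m, ∞), so the mode is x_m = 8.0000.
Mean = α·x_m/(α−1) = 3.6·8.0/2.6 = 11.0769.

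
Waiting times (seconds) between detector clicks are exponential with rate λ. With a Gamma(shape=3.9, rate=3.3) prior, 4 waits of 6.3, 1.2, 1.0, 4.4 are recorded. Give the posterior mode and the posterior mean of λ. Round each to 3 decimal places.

Σ times = 12.9. Posterior: Gamma(shape = 3.9+4 = 7.9, rate = 3.3+12.9 = 16.2).
Mode = (α−1)/β = 6.9/16.2 = 0.426.
Mean = α/β = 7.9/16.2 = 0.488.
The posterior is right-skewed, so the mean exceeds the mode.

λ_MAP = 0.426, E[λ|data] = 0.488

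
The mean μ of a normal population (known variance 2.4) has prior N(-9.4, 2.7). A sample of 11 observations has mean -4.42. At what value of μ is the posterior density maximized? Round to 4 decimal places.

Posterior for μ is Normal. Precision-weighted mean: (1/2.7·-9.4 + 11/2.4·-4.42) / (1/2.7 + 11/2.4) = -4.7923.
A Normal posterior is symmetric, so mode = mean.
This is the posterior mode — the MAP estimate.

-4.7923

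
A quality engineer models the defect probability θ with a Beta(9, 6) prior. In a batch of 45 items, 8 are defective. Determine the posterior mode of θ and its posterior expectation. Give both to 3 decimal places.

Posterior: Beta(9+8, 6+37) = Beta(17, 43).
Mode = (17−1)/(17+43−2) = 16/58 = 0.276.
Mean = 17/(17+43) = 17/60 = 0.283.

MAP = 0.276, posterior mean = 0.283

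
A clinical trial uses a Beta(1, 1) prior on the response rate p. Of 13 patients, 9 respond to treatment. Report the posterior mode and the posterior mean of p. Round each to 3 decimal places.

posterior mode = 0.692, posterior mean = 0.667

Posterior: Beta(1+9, 1+4) = Beta(10, 5).
Mode = (10−1)/(10+5−2) = 9/13 = 0.692.
With a flat prior the MAP equals the MLE, 9/13.
Mean = 10/(10+5) = 10/15 = 0.667.
The mean is pulled below the mode by the posterior's left skew.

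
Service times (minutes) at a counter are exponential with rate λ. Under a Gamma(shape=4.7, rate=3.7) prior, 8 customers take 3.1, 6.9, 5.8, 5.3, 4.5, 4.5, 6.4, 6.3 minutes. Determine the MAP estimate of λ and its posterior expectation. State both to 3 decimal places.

MAP: 0.252. Posterior mean: 0.273.

Σ times = 42.8. Posterior: Gamma(shape = 4.7+8 = 12.7, rate = 3.7+42.8 = 46.5).
Mode = (α−1)/β = 11.7/46.5 = 0.252.
Mean = α/β = 12.7/46.5 = 0.273.
The posterior is right-skewed, so the mean exceeds the mode.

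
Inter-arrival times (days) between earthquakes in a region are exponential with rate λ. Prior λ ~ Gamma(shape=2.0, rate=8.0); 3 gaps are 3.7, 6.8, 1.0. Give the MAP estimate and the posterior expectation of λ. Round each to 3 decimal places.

λ_MAP = 0.205, E[λ|data] = 0.256

Σ times = 11.5. Posterior: Gamma(shape = 2.0+3 = 5.0, rate = 8.0+11.5 = 19.5).
Mode = (α−1)/β = 4.0/19.5 = 0.205.
Mean = α/β = 5.0/19.5 = 0.256.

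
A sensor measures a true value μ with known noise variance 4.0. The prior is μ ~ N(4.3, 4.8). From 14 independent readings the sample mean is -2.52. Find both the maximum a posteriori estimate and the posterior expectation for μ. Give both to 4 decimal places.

Posterior for μ is Normal. Precision-weighted mean: (1/4.8·4.3 + 14/4.0·-2.52) / (1/4.8 + 14/4.0) = -2.1369.
A Normal posterior is symmetric, so mode = mean.

MAP: -2.1369. Posterior mean: -2.1369.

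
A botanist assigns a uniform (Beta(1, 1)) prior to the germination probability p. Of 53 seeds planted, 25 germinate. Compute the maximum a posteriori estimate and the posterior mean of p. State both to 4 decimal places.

Posterior: Beta(1+25, 1+28) = Beta(26, 29).
Mode = (26−1)/(26+29−2) = 25/53 = 0.4717.
Mean = 26/(26+29) = 26/55 = 0.4727.
The posterior is right-skewed, so the mean exceeds the mode.

p_MAP = 0.4717, E[p|data] = 0.4727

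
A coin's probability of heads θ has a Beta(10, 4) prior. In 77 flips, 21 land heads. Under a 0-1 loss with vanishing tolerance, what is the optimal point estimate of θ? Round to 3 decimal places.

Posterior: Beta(10+21, 4+56) = Beta(31, 60).
Mode = (31−1)/(31+60−2) = 30/89 = 0.337.
Mean = 31/(31+60) = 31/91 = 0.341.
This is the posterior mode — the MAP estimate.

0.337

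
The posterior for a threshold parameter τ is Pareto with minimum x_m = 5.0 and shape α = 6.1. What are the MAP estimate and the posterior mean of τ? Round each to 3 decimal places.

The Pareto density is strictly decreasing on [x_m, ∞), so the mode is x_m = 5.000.
Mean = α·x_m/(α−1) = 6.1·5.0/5.1 = 5.980.
The posterior is right-skewed, so the mean exceeds the mode.

τ_MAP = 5.000, E[τ|data] = 5.980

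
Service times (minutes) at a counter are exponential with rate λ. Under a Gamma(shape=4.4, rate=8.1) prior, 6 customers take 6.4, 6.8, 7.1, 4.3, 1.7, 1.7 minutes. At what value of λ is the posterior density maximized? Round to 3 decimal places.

Σ times = 28.0. Posterior: Gamma(shape = 4.4+6 = 10.4, rate = 8.1+28.0 = 36.1).
Mode = (α−1)/β = 9.4/36.1 = 0.260.
Mean = α/β = 10.4/36.1 = 0.288.
This is the posterior mode — the MAP estimate.

0.260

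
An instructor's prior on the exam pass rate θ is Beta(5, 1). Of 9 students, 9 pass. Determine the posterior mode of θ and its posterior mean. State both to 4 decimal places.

Posterior: Beta(5+9, 1+0) = Beta(14, 1).
Since β = 1 ≤ 1 and α > 1, the Beta density is monotone increasing on [0,1]; the mode is at 1.
Mean = 14/(14+1) = 0.9333.
Left-skewed posterior ⇒ mean < mode.

MAP = 1.0000; posterior mean = 0.9333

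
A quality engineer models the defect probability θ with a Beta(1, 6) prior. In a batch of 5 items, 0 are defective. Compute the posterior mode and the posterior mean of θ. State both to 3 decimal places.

MAP = 0.000; posterior mean = 0.083

Posterior: Beta(1+0, 6+5) = Beta(1, 11).
Since α = 1 ≤ 1 and β > 1, the Beta density is monotone decreasing on [0,1]; the mode is at 0.
Mean = 1/(1+11) = 0.083.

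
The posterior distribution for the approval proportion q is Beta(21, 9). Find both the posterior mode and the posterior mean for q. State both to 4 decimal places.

Mode = (21−1)/(21+9−2) = 20/28 = 0.7143.
Mean = 21/(21+9) = 21/30 = 0.7000.

q_MAP = 0.7143, E[q|data] = 0.7000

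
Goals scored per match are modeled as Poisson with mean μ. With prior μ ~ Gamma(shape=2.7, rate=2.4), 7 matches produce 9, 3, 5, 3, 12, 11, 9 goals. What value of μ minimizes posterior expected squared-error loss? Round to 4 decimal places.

Σ counts = 52. Posterior: Gamma(shape = 2.7+52 = 54.7, rate = 2.4+7 = 9.4).
Mode = (α−1)/β = 53.7/9.4 = 5.7128.
Mean = α/β = 54.7/9.4 = 5.8191.
Squared-error loss ⇒ the optimal estimator is the posterior mean.

5.8191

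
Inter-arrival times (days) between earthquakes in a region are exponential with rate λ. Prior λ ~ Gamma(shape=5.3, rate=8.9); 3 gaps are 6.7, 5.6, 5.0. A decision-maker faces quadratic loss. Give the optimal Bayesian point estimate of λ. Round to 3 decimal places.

0.317

Σ times = 17.3. Posterior: Gamma(shape = 5.3+3 = 8.3, rate = 8.9+17.3 = 26.2).
Mode = (α−1)/β = 7.3/26.2 = 0.279.
Mean = α/β = 8.3/26.2 = 0.317.
Quadratic loss ⇒ the optimal estimator is the posterior mean.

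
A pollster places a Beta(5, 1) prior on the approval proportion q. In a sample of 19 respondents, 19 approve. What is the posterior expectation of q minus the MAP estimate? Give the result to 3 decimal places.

Posterior: Beta(5+19, 1+0) = Beta(24, 1).
Since β = 1 ≤ 1 and α > 1, the Beta density is monotone increasing on [0,1]; the mode is at 1.
Mean = 24/(24+1) = 0.960.
Difference = 0.960 − 1.000 = -0.040.
The posterior is left-skewed, so the mode exceeds the mean.

-0.040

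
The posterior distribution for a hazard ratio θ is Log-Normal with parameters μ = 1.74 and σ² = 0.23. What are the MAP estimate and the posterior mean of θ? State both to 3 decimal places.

θ_MAP = 4.527, E[θ|data] = 6.392

Mode = exp(μ − σ²) = exp(1.51) = 4.527.
Mean = exp(μ + σ²/2) = exp(1.855) = 6.392.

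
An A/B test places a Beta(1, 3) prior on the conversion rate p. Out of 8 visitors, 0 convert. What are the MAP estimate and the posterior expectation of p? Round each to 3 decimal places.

Posterior: Beta(1+0, 3+8) = Beta(1, 11).
Since α = 1 ≤ 1 and β > 1, the Beta density is monotone decreasing on [0,1]; the mode is at 0.
Mean = 1/(1+11) = 0.083.
The mean is pulled above the mode by the posterior's right skew.

MAP estimate = 0.000, posterior expectation = 0.083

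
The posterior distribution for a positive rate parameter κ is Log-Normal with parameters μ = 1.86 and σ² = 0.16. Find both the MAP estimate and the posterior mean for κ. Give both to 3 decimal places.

MAP = 5.474, posterior mean = 6.959

Mode = exp(μ − σ²) = exp(1.70) = 5.474.
Mean = exp(μ + σ²/2) = exp(1.940) = 6.959.
The posterior is right-skewed, so the mean exceeds the mode.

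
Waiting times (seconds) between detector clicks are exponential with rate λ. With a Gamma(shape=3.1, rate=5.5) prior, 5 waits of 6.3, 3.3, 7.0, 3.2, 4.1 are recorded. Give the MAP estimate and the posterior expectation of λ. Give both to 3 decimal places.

Σ times = 23.9. Posterior: Gamma(shape = 3.1+5 = 8.1, rate = 5.5+23.9 = 29.4).
Mode = (α−1)/β = 7.1/29.4 = 0.241.
Mean = α/β = 8.1/29.4 = 0.276.

MAP = 0.241; posterior mean = 0.276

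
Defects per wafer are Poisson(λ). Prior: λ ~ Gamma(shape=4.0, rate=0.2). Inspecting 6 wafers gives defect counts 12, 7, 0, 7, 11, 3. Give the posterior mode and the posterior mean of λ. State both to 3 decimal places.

Σ counts = 40. Posterior: Gamma(shape = 4.0+40 = 44.0, rate = 0.2+6 = 6.2).
Mode = (α−1)/β = 43.0/6.2 = 6.935.
Mean = α/β = 44.0/6.2 = 7.097.

posterior mode = 6.935, posterior mean = 7.097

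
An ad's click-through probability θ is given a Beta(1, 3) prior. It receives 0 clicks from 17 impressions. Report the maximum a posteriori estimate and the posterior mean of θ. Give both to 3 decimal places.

Posterior: Beta(1+0, 3+17) = Beta(1, 20).
Since α = 1 ≤ 1 and β > 1, the Beta density is monotone decreasing on [0,1]; the mode is at 0.
Mean = 1/(1+20) = 0.048.

MAP = 0.000, posterior mean = 0.048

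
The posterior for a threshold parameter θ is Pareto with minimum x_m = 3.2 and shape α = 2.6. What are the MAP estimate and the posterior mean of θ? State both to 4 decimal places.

The Pareto density is strictly decreasing on [x_m, ∞), so the mode is x_m = 3.2000.
Mean = α·x_m/(α−1) = 2.6·3.2/1.6 = 5.2000.

θ_MAP = 3.2000, E[θ|data] = 5.2000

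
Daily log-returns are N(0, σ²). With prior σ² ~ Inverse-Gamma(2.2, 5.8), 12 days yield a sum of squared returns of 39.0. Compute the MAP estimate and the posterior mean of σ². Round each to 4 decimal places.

Posterior: Inverse-Gamma(shape = 2.2+12/2 = 8.2, scale = 5.8+39.0/2 = 25.3).
Mode = β/(α+1) = 25.3/9.2 = 2.7500.
Mean = β/(α−1) = 25.3/7.2 = 3.5139.
Right-skewed posterior ⇒ mode < mean.

MAP = 2.7500; posterior mean = 3.5139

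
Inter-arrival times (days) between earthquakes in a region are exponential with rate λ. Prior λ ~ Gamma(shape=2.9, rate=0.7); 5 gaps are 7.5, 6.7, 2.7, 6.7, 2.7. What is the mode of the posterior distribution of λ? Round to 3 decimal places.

Σ times = 26.3. Posterior: Gamma(shape = 2.9+5 = 7.9, rate = 0.7+26.3 = 27.0).
Mode = (α−1)/β = 6.9/27.0 = 0.256.
Mean = α/β = 7.9/27.0 = 0.293.
This is the posterior mode — the MAP estimate.

0.256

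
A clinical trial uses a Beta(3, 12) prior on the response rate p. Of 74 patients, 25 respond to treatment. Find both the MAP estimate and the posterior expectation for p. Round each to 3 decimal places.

Posterior: Beta(3+25, 12+49) = Beta(28, 61).
Mode = (28−1)/(28+61−2) = 27/87 = 0.310.
Mean = 28/(28+61) = 28/89 = 0.315.

MAP = 0.310, posterior mean = 0.315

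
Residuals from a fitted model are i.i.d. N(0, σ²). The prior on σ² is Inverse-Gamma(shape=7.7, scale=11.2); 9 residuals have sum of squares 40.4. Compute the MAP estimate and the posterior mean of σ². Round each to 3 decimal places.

MAP estimate = 2.379, posterior mean = 2.804

Posterior: Inverse-Gamma(shape = 7.7+9/2 = 12.2, scale = 11.2+40.4/2 = 31.4).
Mode = β/(α+1) = 31.4/13.2 = 2.379.
Mean = β/(α−1) = 31.4/11.2 = 2.804.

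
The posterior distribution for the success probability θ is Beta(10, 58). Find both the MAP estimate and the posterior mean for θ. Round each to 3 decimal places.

Mode = (10−1)/(10+58−2) = 9/66 = 0.136.
Mean = 10/(10+58) = 10/68 = 0.147.

MAP = 0.136; posterior mean = 0.147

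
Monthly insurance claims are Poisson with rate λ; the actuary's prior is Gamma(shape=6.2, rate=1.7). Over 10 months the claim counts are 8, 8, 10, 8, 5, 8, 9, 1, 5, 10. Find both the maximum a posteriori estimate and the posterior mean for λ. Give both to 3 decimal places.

MAP = 6.598; posterior mean = 6.684

Σ counts = 72. Posterior: Gamma(shape = 6.2+72 = 78.2, rate = 1.7+10 = 11.7).
Mode = (α−1)/β = 77.2/11.7 = 6.598.
Mean = α/β = 78.2/11.7 = 6.684.
The mean is pulled above the mode by the posterior's right skew.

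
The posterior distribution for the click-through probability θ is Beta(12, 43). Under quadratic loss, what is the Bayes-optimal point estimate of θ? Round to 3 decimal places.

0.218

Mode = (12−1)/(12+43−2) = 11/53 = 0.208.
Mean = 12/(12+43) = 12/55 = 0.218.
Quadratic loss ⇒ the optimal estimator is the posterior mean.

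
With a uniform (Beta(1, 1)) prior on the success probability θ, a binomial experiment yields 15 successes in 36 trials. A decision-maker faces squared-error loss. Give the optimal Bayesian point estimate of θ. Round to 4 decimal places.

0.4211

Posterior: Beta(1+15, 1+21) = Beta(16, 22).
Mode = (16−1)/(16+22−2) = 15/36 = 0.4167.
With a flat prior the MAP equals the MLE, 15/36.
Mean = 16/(16+22) = 16/38 = 0.4211.
Squared-error loss ⇒ the optimal estimator is the posterior mean.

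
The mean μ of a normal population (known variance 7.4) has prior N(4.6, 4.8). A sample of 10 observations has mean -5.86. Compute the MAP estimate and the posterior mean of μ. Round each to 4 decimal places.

Posterior for μ is Normal. Precision-weighted mean: (1/4.8·4.6 + 10/7.4·-5.86) / (1/4.8 + 10/7.4) = -4.4628.
A Normal posterior is symmetric, so mode = mean.

MAP estimate = -4.4628, posterior mean = -4.4628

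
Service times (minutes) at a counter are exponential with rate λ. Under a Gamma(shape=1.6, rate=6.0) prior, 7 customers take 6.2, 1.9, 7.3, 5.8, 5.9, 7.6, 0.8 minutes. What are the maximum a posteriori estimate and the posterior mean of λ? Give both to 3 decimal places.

Σ times = 35.5. Posterior: Gamma(shape = 1.6+7 = 8.6, rate = 6.0+35.5 = 41.5).
Mode = (α−1)/β = 7.6/41.5 = 0.183.
Mean = α/β = 8.6/41.5 = 0.207.

λ_MAP = 0.183, E[λ|data] = 0.207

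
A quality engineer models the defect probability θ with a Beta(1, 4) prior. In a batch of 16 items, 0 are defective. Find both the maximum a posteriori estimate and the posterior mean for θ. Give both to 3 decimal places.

Posterior: Beta(1+0, 4+16) = Beta(1, 20).
Since α = 1 ≤ 1 and β > 1, the Beta density is monotone decreasing on [0,1]; the mode is at 0.
Mean = 1/(1+20) = 0.048.

MAP: 0.000. Posterior mean: 0.048.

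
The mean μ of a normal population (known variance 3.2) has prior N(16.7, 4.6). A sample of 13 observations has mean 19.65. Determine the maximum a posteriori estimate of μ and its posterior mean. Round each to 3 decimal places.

μ_MAP = 19.500, E[μ|data] = 19.500

Posterior for μ is Normal. Precision-weighted mean: (1/4.6·16.7 + 13/3.2·19.65) / (1/4.6 + 13/3.2) = 19.500.
A Normal posterior is symmetric, so mode = mean.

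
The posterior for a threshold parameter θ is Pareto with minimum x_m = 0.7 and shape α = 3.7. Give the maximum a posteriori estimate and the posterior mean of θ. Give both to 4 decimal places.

The Pareto density is strictly decreasing on [x_m, ∞), so the mode is x_m = 0.7000.
Mean = α·x_m/(α−1) = 3.7·0.7/2.7 = 0.9593.

MAP: 0.7000. Posterior mean: 0.9593.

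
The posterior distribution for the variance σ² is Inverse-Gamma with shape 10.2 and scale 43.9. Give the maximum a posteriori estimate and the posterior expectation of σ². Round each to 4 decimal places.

Mode = β/(α+1) = 43.9/11.2 = 3.9196.
Mean = β/(α−1) = 43.9/9.2 = 4.7717.

MAP: 3.9196. Posterior mean: 4.7717.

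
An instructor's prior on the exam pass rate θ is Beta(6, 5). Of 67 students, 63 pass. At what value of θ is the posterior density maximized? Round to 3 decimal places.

0.895

Posterior: Beta(6+63, 5+4) = Beta(69, 9).
Mode = (69−1)/(69+9−2) = 68/76 = 0.895.
Mean = 69/(69+9) = 69/78 = 0.885.
This is the posterior mode — the MAP estimate.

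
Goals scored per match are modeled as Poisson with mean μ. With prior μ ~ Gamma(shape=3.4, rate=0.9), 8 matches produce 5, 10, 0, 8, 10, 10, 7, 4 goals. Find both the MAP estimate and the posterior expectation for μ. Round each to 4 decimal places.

Σ counts = 54. Posterior: Gamma(shape = 3.4+54 = 57.4, rate = 0.9+8 = 8.9).
Mode = (α−1)/β = 56.4/8.9 = 6.3371.
Mean = α/β = 57.4/8.9 = 6.4494.

MAP = 6.3371, posterior mean = 6.4494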